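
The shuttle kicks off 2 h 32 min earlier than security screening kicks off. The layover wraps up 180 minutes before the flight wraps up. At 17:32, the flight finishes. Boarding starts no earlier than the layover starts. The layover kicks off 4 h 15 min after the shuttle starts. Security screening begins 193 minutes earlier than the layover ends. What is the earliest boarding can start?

13:02

The layover ends at 17:32 − 180 min = 14:32.
Security screening starts at 14:32 − 193 min = 11:19.
The shuttle starts at 11:19 − 152 min = 08:47.
The layover starts at 08:47 + 255 min = 13:02.
Boarding is bounded by the layover, so the earliest it can start is 13:02.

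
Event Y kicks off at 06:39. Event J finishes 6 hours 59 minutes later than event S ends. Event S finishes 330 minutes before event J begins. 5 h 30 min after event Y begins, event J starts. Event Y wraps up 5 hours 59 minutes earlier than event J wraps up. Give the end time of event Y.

07:39

Event J starts at 06:39 + 330 min = 12:09.
Event S ends at 12:09 − 330 min = 06:39.
Event J ends at 06:39 + 419 min = 13:38.
Event Y ends at 13:38 − 359 min = 07:39.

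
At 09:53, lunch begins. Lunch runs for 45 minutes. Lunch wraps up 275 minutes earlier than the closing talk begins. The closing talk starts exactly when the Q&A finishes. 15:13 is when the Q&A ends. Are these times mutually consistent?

The closing talk starts at 15:13.
Lunch ends at 15:13 − 275 min = 10:38.
Lunch starts at 10:38 − 45 min = 09:53.
That matches the stated 09:53, so the schedule is consistent.

Yes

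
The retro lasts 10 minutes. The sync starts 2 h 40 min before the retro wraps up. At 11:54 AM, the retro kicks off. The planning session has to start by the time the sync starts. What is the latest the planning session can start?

The retro ends at 11:54 AM + 10 min = 12:04 PM.
The sync starts at 12:04 PM − 160 min = 9:24 AM.
The planning session is bounded by the sync, so the latest it can start is 9:24 AM.

9:24 AM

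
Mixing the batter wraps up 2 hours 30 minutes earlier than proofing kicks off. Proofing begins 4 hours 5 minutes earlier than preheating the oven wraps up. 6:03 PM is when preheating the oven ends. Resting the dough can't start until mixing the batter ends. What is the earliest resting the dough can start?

11:28 AM

Proofing starts at 6:03 PM − 245 min = 1:58 PM.
Mixing the batter ends at 1:58 PM − 150 min = 11:28 AM.
Resting the dough is bounded by mixing the batter, so the earliest it can start is 11:28 AM.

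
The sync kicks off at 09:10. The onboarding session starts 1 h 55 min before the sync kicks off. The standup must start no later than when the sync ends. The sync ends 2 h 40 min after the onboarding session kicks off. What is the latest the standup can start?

The onboarding session starts at 09:10 − 115 min = 07:15.
The sync ends at 07:15 + 160 min = 09:55.
The standup is bounded by the sync, so the latest it can start is 09:55.

09:55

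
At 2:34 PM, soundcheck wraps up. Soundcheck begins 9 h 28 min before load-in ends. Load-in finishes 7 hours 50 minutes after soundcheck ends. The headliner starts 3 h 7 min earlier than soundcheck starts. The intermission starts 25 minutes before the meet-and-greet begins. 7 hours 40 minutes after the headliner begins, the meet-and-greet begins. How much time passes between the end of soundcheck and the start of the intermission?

Load-in ends at 2:34 PM + 470 min = 10:24 PM.
Soundcheck starts at 10:24 PM − 568 min = 12:56 PM.
The headliner starts at 12:56 PM − 187 min = 9:49 AM.
The meet-and-greet starts at 9:49 AM + 460 min = 5:29 PM.
The intermission starts at 5:29 PM − 25 min = 5:04 PM.
From 2:34 PM to 5:04 PM is 2.5 hours.

2.5 hours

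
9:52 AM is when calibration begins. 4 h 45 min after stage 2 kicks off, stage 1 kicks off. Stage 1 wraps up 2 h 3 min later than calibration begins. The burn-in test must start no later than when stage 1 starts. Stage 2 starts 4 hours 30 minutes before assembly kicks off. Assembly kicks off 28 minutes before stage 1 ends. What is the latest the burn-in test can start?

11:42 AM

Stage 1 ends at 9:52 AM + 123 min = 11:55 AM.
Assembly starts at 11:55 AM − 28 min = 11:27 AM.
Stage 2 starts at 11:27 AM − 270 min = 6:57 AM.
Stage 1 starts at 6:57 AM + 285 min = 11:42 AM.
The burn-in test is bounded by stage 1, so the latest it can start is 11:42 AM.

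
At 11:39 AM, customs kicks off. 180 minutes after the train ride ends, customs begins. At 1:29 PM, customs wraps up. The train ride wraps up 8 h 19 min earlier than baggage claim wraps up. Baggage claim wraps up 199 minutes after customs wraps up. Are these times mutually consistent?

No

Baggage claim ends at 1:29 PM + 199 min = 4:48 PM.
The train ride ends at 4:48 PM − 499 min = 8:29 AM.
Customs starts at 8:29 AM + 180 min = 11:29 AM.
But customs is also said to start at 11:39 AM — a 10-minute conflict.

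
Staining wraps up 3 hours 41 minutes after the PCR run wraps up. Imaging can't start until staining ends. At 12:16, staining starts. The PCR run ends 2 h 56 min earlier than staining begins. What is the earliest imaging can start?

13:01

The PCR run ends at 12:16 − 176 min = 09:20.
Staining ends at 09:20 + 221 min = 13:01.
Imaging is bounded by staining, so the earliest it can start is 13:01.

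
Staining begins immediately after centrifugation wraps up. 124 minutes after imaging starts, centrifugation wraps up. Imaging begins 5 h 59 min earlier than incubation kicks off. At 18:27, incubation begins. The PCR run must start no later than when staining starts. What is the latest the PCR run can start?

Imaging starts at 18:27 − 359 min = 12:28.
Centrifugation ends at 12:28 + 124 min = 14:32.
So staining starts at 14:32.
The PCR run is bounded by staining, so the latest it can start is 14:32.

14:32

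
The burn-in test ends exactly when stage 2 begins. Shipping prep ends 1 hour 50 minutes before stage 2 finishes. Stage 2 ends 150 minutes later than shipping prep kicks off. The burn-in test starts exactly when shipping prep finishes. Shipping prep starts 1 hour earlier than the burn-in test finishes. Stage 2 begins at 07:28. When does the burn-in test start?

The burn-in test ends at 07:28.
Shipping prep starts at 07:28 − 60 min = 06:28.
Stage 2 ends at 06:28 + 150 min = 08:58.
Shipping prep ends at 08:58 − 110 min = 07:08.
So the burn-in test starts at 07:08.

07:08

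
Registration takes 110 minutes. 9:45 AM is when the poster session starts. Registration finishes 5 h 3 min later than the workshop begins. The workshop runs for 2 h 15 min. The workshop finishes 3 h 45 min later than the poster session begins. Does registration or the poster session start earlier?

the poster session

The workshop ends at 9:45 AM + 225 min = 1:30 PM.
The workshop starts at 1:30 PM − 135 min = 11:15 AM.
Registration ends at 11:15 AM + 303 min = 4:18 PM.
Registration starts at 4:18 PM − 110 min = 2:28 PM.
Registration starts at 2:28 PM and the poster session starts at 9:45 AM, so the poster session is first.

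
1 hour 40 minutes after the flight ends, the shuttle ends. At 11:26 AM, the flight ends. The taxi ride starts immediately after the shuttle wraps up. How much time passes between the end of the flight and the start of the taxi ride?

The shuttle ends at 11:26 AM + 100 min = 1:06 PM.
So the taxi ride starts at 1:06 PM.
From 11:26 AM to 1:06 PM is 1 h 40 min.

1 h 40 min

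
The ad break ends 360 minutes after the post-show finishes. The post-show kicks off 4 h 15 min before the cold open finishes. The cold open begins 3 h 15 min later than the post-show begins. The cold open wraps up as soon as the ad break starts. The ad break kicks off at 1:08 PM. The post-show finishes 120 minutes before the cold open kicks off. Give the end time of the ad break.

4:08 PM

The cold open ends at 1:08 PM.
The post-show starts at 1:08 PM − 255 min = 8:53 AM.
The cold open starts at 8:53 AM + 195 min = 12:08 PM.
The post-show ends at 12:08 PM − 120 min = 10:08 AM.
The ad break ends at 10:08 AM + 360 min = 4:08 PM.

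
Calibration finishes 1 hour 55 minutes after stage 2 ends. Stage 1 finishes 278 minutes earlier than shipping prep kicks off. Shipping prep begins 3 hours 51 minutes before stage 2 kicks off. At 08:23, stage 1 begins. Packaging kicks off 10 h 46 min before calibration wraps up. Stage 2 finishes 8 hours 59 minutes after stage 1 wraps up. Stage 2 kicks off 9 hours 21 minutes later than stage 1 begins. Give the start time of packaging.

09:23

Stage 2 starts at 08:23 + 561 min = 17:44.
Shipping prep starts at 17:44 − 231 min = 13:53.
Stage 1 ends at 13:53 − 278 min = 09:15.
Stage 2 ends at 09:15 + 539 min = 18:14.
Calibration ends at 18:14 + 115 min = 20:09.
Packaging starts at 20:09 − 646 min = 09:23.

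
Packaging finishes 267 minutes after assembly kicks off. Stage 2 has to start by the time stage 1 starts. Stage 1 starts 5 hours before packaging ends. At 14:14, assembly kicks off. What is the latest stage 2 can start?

13:41

Packaging ends at 14:14 + 267 min = 18:41.
Stage 1 starts at 18:41 − 300 min = 13:41.
Stage 2 is bounded by stage 1, so the latest it can start is 13:41.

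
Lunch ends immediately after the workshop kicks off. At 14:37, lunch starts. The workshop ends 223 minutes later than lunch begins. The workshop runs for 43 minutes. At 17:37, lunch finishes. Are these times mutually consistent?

The workshop ends at 14:37 + 223 min = 18:20.
The workshop starts at 18:20 − 43 min = 17:37.
So lunch ends at 17:37.
That matches the stated 17:37, so the schedule is consistent.

Yes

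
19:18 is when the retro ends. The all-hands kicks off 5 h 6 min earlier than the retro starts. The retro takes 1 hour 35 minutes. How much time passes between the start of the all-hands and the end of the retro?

The retro starts at 19:18 − 95 min = 17:43.
The all-hands starts at 17:43 − 306 min = 12:37.
From 12:37 to 19:18 is 401 minutes.

401 minutes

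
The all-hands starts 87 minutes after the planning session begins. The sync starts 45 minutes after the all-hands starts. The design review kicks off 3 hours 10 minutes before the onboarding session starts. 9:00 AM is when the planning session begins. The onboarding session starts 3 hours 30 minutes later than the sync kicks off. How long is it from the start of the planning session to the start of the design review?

The all-hands starts at 9:00 AM + 87 min = 10:27 AM.
The sync starts at 10:27 AM + 45 min = 11:12 AM.
The onboarding session starts at 11:12 AM + 210 min = 2:42 PM.
The design review starts at 2:42 PM − 190 min = 11:32 AM.
From 9:00 AM to 11:32 AM is 2 h 32 min.

2 h 32 min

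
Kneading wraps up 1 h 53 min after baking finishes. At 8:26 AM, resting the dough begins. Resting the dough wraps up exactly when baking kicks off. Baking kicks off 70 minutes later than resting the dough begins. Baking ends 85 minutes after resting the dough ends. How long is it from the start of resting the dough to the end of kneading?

4 h 28 min

Baking starts at 8:26 AM + 70 min = 9:36 AM.
So resting the dough ends at 9:36 AM.
Baking ends at 9:36 AM + 85 min = 11:01 AM.
Kneading ends at 11:01 AM + 113 min = 12:54 PM.
From 8:26 AM to 12:54 PM is 4 h 28 min.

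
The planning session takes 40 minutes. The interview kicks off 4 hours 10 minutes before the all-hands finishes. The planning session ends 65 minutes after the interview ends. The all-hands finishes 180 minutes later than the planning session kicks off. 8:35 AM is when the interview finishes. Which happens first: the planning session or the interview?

the interview

The planning session ends at 8:35 AM + 65 min = 9:40 AM.
The planning session starts at 9:40 AM − 40 min = 9:00 AM.
The all-hands ends at 9:00 AM + 180 min = 12:00 PM.
The interview starts at 12:00 PM − 250 min = 7:50 AM.
The planning session starts at 9:00 AM and the interview starts at 7:50 AM, so the interview is first.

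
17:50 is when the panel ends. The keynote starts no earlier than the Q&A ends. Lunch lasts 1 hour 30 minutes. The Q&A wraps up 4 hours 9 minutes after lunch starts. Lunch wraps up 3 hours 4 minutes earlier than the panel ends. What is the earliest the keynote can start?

Lunch ends at 17:50 − 184 min = 14:46.
Lunch starts at 14:46 − 90 min = 13:16.
The Q&A ends at 13:16 + 249 min = 17:25.
The keynote is bounded by the Q&A, so the earliest it can start is 17:25.

17:25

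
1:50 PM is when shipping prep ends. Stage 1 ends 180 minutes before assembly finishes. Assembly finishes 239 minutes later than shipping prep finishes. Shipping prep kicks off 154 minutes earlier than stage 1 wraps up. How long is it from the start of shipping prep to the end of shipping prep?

Assembly ends at 1:50 PM + 239 min = 5:49 PM.
Stage 1 ends at 5:49 PM − 180 min = 2:49 PM.
Shipping prep starts at 2:49 PM − 154 min = 12:15 PM.
From 12:15 PM to 1:50 PM is 1 hour 35 minutes.

1 hour 35 minutes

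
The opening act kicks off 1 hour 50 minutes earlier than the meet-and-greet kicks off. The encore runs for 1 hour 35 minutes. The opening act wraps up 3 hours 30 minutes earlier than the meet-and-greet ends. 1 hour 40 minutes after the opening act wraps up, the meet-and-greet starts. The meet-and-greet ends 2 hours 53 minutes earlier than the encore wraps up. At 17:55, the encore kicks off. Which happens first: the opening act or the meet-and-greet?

the opening act

The encore ends at 17:55 + 95 min = 19:30.
The meet-and-greet ends at 19:30 − 173 min = 16:37.
The opening act ends at 16:37 − 210 min = 13:07.
The meet-and-greet starts at 13:07 + 100 min = 14:47.
The opening act starts at 14:47 − 110 min = 12:57.
The opening act starts at 12:57 and the meet-and-greet starts at 14:47, so the opening act is first.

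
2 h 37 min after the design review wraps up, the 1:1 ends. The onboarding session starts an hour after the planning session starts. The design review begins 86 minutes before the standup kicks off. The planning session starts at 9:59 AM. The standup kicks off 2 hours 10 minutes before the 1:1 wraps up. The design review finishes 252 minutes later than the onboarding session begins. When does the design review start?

The onboarding session starts at 9:59 AM + 60 min = 10:59 AM.
The design review ends at 10:59 AM + 252 min = 3:11 PM.
The 1:1 ends at 3:11 PM + 157 min = 5:48 PM.
The standup starts at 5:48 PM − 130 min = 3:38 PM.
The design review starts at 3:38 PM − 86 min = 2:12 PM.

2:12 PM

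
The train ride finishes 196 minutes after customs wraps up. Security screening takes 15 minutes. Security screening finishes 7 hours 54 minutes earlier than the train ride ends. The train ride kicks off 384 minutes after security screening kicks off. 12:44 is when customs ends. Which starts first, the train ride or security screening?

The train ride ends at 12:44 + 196 min = 16:00.
Security screening ends at 16:00 − 474 min = 08:06.
Security screening starts at 08:06 − 15 min = 07:51.
The train ride starts at 07:51 + 384 min = 14:15.
The train ride starts at 14:15 and security screening starts at 07:51, so security screening is first.

security screening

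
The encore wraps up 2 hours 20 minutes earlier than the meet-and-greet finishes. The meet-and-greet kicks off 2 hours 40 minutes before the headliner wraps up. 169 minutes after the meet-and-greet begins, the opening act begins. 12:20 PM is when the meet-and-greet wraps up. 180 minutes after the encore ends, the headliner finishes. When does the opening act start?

1:09 PM

The encore ends at 12:20 PM − 140 min = 10:00 AM.
The headliner ends at 10:00 AM + 180 min = 1:00 PM.
The meet-and-greet starts at 1:00 PM − 160 min = 10:20 AM.
The opening act starts at 10:20 AM + 169 min = 1:09 PM.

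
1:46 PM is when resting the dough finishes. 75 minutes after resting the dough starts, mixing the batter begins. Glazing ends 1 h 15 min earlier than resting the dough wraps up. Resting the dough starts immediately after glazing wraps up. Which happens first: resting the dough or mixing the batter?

resting the dough

Glazing ends at 1:46 PM − 75 min = 12:31 PM.
So resting the dough starts at 12:31 PM.
Mixing the batter starts at 12:31 PM + 75 min = 1:46 PM.
Resting the dough starts at 12:31 PM and mixing the batter starts at 1:46 PM, so resting the dough is first.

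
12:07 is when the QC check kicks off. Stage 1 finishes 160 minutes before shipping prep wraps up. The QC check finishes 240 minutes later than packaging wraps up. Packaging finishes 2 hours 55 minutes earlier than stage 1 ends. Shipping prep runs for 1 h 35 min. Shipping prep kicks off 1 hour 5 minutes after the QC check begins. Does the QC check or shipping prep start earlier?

Shipping prep starts at 12:07 + 65 min = 13:12.
The QC check starts at 12:07 and shipping prep starts at 13:12, so the QC check is first.

the QC check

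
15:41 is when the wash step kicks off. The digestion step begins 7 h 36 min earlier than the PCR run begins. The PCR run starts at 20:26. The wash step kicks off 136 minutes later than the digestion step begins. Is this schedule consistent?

No

The digestion step starts at 20:26 − 456 min = 12:50.
The wash step starts at 12:50 + 136 min = 15:06.
But the wash step is also said to start at 15:41 — a 35-minute conflict.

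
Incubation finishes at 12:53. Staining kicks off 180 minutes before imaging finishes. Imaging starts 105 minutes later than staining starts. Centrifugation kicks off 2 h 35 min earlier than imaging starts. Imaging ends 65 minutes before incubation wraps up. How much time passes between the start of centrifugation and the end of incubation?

Imaging ends at 12:53 − 65 min = 11:48.
Staining starts at 11:48 − 180 min = 08:48.
Imaging starts at 08:48 + 105 min = 10:33.
Centrifugation starts at 10:33 − 155 min = 07:58.
From 07:58 to 12:53 is 4 hours 55 minutes.

4 hours 55 minutes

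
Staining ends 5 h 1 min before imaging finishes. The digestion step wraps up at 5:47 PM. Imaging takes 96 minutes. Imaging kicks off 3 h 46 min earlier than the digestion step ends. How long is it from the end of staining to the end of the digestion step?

7 hours 11 minutes

Imaging starts at 5:47 PM − 226 min = 2:01 PM.
Imaging ends at 2:01 PM + 96 min = 3:37 PM.
Staining ends at 3:37 PM − 301 min = 10:36 AM.
From 10:36 AM to 5:47 PM is 7 hours 11 minutes.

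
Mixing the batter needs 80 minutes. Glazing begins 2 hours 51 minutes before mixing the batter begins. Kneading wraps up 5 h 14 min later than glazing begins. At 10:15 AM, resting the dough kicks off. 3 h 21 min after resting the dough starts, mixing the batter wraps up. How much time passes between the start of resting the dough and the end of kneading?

264 minutes

Mixing the batter ends at 10:15 AM + 201 min = 1:36 PM.
Mixing the batter starts at 1:36 PM − 80 min = 12:16 PM.
Glazing starts at 12:16 PM − 171 min = 9:25 AM.
Kneading ends at 9:25 AM + 314 min = 2:39 PM.
From 10:15 AM to 2:39 PM is 264 minutes.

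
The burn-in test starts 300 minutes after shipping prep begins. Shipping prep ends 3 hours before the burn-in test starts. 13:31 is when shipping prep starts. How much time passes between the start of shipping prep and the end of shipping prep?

The burn-in test starts at 13:31 + 300 min = 18:31.
Shipping prep ends at 18:31 − 180 min = 15:31.
From 13:31 to 15:31 is two hours.

two hours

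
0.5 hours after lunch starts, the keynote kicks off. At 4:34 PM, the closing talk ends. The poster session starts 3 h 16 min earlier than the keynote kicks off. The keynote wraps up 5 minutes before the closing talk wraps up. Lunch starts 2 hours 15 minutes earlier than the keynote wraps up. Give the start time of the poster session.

The keynote ends at 4:34 PM − 5 min = 4:29 PM.
Lunch starts at 4:29 PM − 135 min = 2:14 PM.
The keynote starts at 2:14 PM + 30 min = 2:44 PM.
The poster session starts at 2:44 PM − 196 min = 11:28 AM.

11:28 AM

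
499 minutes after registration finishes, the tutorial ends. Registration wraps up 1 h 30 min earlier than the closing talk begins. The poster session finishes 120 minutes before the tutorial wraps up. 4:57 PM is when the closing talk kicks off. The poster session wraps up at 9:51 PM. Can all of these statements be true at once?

Registration ends at 4:57 PM − 90 min = 3:27 PM.
The tutorial ends at 3:27 PM + 499 min = 11:46 PM.
The poster session ends at 11:46 PM − 120 min = 9:46 PM.
But the poster session is also said to end at 9:51 PM — a 5-minute conflict.

No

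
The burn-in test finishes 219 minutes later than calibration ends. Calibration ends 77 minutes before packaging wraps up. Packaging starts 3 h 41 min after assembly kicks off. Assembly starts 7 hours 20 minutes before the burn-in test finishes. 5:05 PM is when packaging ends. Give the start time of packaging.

3:48 PM

Calibration ends at 5:05 PM − 77 min = 3:48 PM.
The burn-in test ends at 3:48 PM + 219 min = 7:27 PM.
Assembly starts at 7:27 PM − 440 min = 12:07 PM.
Packaging starts at 12:07 PM + 221 min = 3:48 PM.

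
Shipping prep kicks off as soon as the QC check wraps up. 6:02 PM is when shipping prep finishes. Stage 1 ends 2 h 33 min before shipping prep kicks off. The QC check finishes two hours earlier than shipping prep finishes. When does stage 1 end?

The QC check ends at 6:02 PM − 120 min = 4:02 PM.
So shipping prep starts at 4:02 PM.
Stage 1 ends at 4:02 PM − 153 min = 1:29 PM.

1:29 PM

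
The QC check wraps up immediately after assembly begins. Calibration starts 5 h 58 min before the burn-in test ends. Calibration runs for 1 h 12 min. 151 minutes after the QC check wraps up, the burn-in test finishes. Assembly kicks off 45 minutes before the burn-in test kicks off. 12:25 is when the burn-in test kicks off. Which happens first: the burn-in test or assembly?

assembly

Assembly starts at 12:25 − 45 min = 11:40.
The burn-in test starts at 12:25 and assembly starts at 11:40, so assembly is first.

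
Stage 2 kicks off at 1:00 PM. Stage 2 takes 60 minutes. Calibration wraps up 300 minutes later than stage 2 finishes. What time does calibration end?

Stage 2 ends at 1:00 PM + 60 min = 2:00 PM.
Calibration ends at 2:00 PM + 300 min = 7:00 PM.

7:00 PM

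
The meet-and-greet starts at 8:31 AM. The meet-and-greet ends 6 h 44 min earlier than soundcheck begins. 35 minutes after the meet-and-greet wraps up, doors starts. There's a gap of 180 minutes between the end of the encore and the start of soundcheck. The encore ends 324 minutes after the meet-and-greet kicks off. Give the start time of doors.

10:46 AM

The encore ends at 8:31 AM + 324 min = 1:55 PM.
Soundcheck starts at 1:55 PM + 180 min = 4:55 PM.
The meet-and-greet ends at 4:55 PM − 404 min = 10:11 AM.
Doors starts at 10:11 AM + 35 min = 10:46 AM.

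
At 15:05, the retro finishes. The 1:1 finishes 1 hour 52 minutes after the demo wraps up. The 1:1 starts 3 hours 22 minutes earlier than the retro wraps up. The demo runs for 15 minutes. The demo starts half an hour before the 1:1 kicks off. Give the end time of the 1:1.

13:20

The 1:1 starts at 15:05 − 202 min = 11:43.
The demo starts at 11:43 − 30 min = 11:13.
The demo ends at 11:13 + 15 min = 11:28.
The 1:1 ends at 11:28 + 112 min = 13:20.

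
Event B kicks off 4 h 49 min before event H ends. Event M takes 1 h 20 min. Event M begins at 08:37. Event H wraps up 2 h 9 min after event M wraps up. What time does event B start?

Event M ends at 08:37 + 80 min = 09:57.
Event H ends at 09:57 + 129 min = 12:06.
Event B starts at 12:06 − 289 min = 07:17.

07:17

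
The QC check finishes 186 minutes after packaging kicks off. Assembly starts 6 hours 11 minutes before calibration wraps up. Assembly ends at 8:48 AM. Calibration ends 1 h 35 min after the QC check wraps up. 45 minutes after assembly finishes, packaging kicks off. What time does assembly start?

8:03 AM

Packaging starts at 8:48 AM + 45 min = 9:33 AM.
The QC check ends at 9:33 AM + 186 min = 12:39 PM.
Calibration ends at 12:39 PM + 95 min = 2:14 PM.
Assembly starts at 2:14 PM − 371 min = 8:03 AM.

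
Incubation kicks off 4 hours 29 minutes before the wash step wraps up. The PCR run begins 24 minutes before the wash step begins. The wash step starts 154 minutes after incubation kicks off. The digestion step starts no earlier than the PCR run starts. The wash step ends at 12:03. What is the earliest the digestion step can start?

09:44

Incubation starts at 12:03 − 269 min = 07:34.
The wash step starts at 07:34 + 154 min = 10:08.
The PCR run starts at 10:08 − 24 min = 09:44.
The digestion step is bounded by the PCR run, so the earliest it can start is 09:44.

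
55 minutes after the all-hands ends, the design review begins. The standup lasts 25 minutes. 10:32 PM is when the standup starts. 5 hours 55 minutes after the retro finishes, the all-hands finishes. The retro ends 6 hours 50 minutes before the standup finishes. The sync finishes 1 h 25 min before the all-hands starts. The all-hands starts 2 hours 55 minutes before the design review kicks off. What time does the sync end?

6:37 PM

The standup ends at 10:32 PM + 25 min = 10:57 PM.
The retro ends at 10:57 PM − 410 min = 4:07 PM.
The all-hands ends at 4:07 PM + 355 min = 10:02 PM.
The design review starts at 10:02 PM + 55 min = 10:57 PM.
The all-hands starts at 10:57 PM − 175 min = 8:02 PM.
The sync ends at 8:02 PM − 85 min = 6:37 PM.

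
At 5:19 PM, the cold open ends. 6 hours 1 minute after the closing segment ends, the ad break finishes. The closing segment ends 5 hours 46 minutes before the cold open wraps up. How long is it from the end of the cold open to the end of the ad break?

15 minutes

The closing segment ends at 5:19 PM − 346 min = 11:33 AM.
The ad break ends at 11:33 AM + 361 min = 5:34 PM.
From 5:19 PM to 5:34 PM is 15 minutes.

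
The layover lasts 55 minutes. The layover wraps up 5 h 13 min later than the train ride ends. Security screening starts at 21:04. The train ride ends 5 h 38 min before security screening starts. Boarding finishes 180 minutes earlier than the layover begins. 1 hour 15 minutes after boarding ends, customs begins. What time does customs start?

17:59

The train ride ends at 21:04 − 338 min = 15:26.
The layover ends at 15:26 + 313 min = 20:39.
The layover starts at 20:39 − 55 min = 19:44.
Boarding ends at 19:44 − 180 min = 16:44.
Customs starts at 16:44 + 75 min = 17:59.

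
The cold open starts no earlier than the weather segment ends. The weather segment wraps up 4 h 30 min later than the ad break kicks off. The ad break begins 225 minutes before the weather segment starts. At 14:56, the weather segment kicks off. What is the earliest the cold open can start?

The ad break starts at 14:56 − 225 min = 11:11.
The weather segment ends at 11:11 + 270 min = 15:41.
The cold open is bounded by the weather segment, so the earliest it can start is 15:41.

15:41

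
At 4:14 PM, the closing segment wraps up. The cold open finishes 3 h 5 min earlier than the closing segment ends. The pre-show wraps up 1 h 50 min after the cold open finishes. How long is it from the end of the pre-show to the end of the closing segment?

The cold open ends at 4:14 PM − 185 min = 1:09 PM.
The pre-show ends at 1:09 PM + 110 min = 2:59 PM.
From 2:59 PM to 4:14 PM is 1 h 15 min.

1 h 15 min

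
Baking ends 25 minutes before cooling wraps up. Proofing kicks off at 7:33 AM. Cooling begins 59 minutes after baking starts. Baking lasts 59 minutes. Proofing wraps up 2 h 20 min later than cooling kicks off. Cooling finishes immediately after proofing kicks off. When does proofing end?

9:28 AM

Cooling ends at 7:33 AM.
Baking ends at 7:33 AM − 25 min = 7:08 AM.
Baking starts at 7:08 AM − 59 min = 6:09 AM.
Cooling starts at 6:09 AM + 59 min = 7:08 AM.
Proofing ends at 7:08 AM + 140 min = 9:28 AM.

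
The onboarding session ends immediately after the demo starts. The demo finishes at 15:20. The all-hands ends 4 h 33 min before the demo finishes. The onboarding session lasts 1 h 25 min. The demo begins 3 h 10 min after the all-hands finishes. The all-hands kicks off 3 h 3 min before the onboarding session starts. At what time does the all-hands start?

The all-hands ends at 15:20 − 273 min = 10:47.
The demo starts at 10:47 + 190 min = 13:57.
So the onboarding session ends at 13:57.
The onboarding session starts at 13:57 − 85 min = 12:32.
The all-hands starts at 12:32 − 183 min = 09:29.

09:29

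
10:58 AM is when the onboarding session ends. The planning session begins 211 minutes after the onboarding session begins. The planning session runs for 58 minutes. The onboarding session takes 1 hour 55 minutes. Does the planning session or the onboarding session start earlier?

The onboarding session starts at 10:58 AM − 115 min = 9:03 AM.
The planning session starts at 9:03 AM + 211 min = 12:34 PM.
The planning session starts at 12:34 PM and the onboarding session starts at 9:03 AM, so the onboarding session is first.

the onboarding session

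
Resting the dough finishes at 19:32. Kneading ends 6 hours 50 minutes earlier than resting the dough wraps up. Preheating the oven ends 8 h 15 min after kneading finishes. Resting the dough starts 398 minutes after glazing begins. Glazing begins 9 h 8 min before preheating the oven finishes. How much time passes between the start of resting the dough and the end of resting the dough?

Kneading ends at 19:32 − 410 min = 12:42.
Preheating the oven ends at 12:42 + 495 min = 20:57.
Glazing starts at 20:57 − 548 min = 11:49.
Resting the dough starts at 11:49 + 398 min = 18:27.
From 18:27 to 19:32 is 65 minutes.

65 minutes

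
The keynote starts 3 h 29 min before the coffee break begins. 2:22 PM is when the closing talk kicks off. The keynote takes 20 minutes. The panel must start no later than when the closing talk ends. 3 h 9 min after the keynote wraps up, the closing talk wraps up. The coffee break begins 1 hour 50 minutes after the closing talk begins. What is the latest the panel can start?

4:12 PM

The coffee break starts at 2:22 PM + 110 min = 4:12 PM.
The keynote starts at 4:12 PM − 209 min = 12:43 PM.
The keynote ends at 12:43 PM + 20 min = 1:03 PM.
The closing talk ends at 1:03 PM + 189 min = 4:12 PM.
The panel is bounded by the closing talk, so the latest it can start is 4:12 PM.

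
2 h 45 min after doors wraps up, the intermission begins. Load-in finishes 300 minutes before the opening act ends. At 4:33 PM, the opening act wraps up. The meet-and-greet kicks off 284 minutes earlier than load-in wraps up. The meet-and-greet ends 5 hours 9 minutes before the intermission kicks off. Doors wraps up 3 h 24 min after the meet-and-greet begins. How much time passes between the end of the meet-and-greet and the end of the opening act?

Load-in ends at 4:33 PM − 300 min = 11:33 AM.
The meet-and-greet starts at 11:33 AM − 284 min = 6:49 AM.
Doors ends at 6:49 AM + 204 min = 10:13 AM.
The intermission starts at 10:13 AM + 165 min = 12:58 PM.
The meet-and-greet ends at 12:58 PM − 309 min = 7:49 AM.
From 7:49 AM to 4:33 PM is 524 minutes.

524 minutes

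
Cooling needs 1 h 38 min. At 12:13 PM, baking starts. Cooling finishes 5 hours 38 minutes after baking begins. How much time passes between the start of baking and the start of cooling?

240 minutes

Cooling ends at 12:13 PM + 338 min = 5:51 PM.
Cooling starts at 5:51 PM − 98 min = 4:13 PM.
From 12:13 PM to 4:13 PM is 240 minutes.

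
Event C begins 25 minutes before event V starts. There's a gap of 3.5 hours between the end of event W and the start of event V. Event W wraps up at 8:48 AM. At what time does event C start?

11:53 AM

Event V starts at 8:48 AM + 210 min = 12:18 PM.
Event C starts at 12:18 PM − 25 min = 11:53 AM.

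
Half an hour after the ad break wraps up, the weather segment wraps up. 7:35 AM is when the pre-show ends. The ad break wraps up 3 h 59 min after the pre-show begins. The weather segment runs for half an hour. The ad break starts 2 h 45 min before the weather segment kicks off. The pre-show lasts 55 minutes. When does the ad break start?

7:54 AM

The pre-show starts at 7:35 AM − 55 min = 6:40 AM.
The ad break ends at 6:40 AM + 239 min = 10:39 AM.
The weather segment ends at 10:39 AM + 30 min = 11:09 AM.
The weather segment starts at 11:09 AM − 30 min = 10:39 AM.
The ad break starts at 10:39 AM − 165 min = 7:54 AM.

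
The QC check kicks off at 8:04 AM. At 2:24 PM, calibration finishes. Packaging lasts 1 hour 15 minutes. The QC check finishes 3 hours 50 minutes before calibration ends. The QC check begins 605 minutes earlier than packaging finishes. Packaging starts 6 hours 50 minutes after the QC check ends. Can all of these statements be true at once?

The QC check ends at 2:24 PM − 230 min = 10:34 AM.
Packaging starts at 10:34 AM + 410 min = 5:24 PM.
Packaging ends at 5:24 PM + 75 min = 6:39 PM.
The QC check starts at 6:39 PM − 605 min = 8:34 AM.
But the QC check is also said to start at 8:04 AM — a 30-minute conflict.

No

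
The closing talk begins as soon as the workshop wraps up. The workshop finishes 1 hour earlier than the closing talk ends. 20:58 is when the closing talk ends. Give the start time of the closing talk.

The workshop ends at 20:58 − 60 min = 19:58.
So the closing talk starts at 19:58.

19:58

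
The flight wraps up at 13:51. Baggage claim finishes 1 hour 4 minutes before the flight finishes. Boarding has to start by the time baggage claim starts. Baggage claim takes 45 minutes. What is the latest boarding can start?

Baggage claim ends at 13:51 − 64 min = 12:47.
Baggage claim starts at 12:47 − 45 min = 12:02.
Boarding is bounded by baggage claim, so the latest it can start is 12:02.

12:02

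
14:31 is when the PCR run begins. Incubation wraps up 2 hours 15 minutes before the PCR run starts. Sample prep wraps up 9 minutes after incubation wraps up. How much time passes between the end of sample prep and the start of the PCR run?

Incubation ends at 14:31 − 135 min = 12:16.
Sample prep ends at 12:16 + 9 min = 12:25.
From 12:25 to 14:31 is 2 h 6 min.

2 h 6 min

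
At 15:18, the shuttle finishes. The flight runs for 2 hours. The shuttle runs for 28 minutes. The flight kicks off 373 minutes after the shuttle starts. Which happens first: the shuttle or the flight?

The shuttle starts at 15:18 − 28 min = 14:50.
The flight starts at 14:50 + 373 min = 21:03.
The shuttle starts at 14:50 and the flight starts at 21:03, so the shuttle is first.

the shuttle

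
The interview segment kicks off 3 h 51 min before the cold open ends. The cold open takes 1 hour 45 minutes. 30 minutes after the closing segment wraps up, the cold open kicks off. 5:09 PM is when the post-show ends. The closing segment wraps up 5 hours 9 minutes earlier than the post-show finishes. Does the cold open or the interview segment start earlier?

the interview segment

The closing segment ends at 5:09 PM − 309 min = 12:00 PM.
The cold open starts at 12:00 PM + 30 min = 12:30 PM.
The cold open ends at 12:30 PM + 105 min = 2:15 PM.
The interview segment starts at 2:15 PM − 231 min = 10:24 AM.
The cold open starts at 12:30 PM and the interview segment starts at 10:24 AM, so the interview segment is first.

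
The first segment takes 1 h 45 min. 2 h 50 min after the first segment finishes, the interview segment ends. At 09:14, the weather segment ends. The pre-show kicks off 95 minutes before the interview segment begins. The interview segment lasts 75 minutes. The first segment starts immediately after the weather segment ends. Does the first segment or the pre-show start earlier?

The first segment starts at 09:14.
The first segment ends at 09:14 + 105 min = 10:59.
The interview segment ends at 10:59 + 170 min = 13:49.
The interview segment starts at 13:49 − 75 min = 12:34.
The pre-show starts at 12:34 − 95 min = 10:59.
The first segment starts at 09:14 and the pre-show starts at 10:59, so the first segment is first.

the first segment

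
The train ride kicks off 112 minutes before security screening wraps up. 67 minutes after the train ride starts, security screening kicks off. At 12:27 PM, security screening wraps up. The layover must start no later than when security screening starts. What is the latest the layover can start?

11:42 AM

The train ride starts at 12:27 PM − 112 min = 10:35 AM.
Security screening starts at 10:35 AM + 67 min = 11:42 AM.
The layover is bounded by security screening, so the latest it can start is 11:42 AM.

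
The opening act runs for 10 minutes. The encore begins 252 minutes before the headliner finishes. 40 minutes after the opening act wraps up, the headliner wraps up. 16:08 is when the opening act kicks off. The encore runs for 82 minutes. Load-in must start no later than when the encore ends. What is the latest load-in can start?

The opening act ends at 16:08 + 10 min = 16:18.
The headliner ends at 16:18 + 40 min = 16:58.
The encore starts at 16:58 − 252 min = 12:46.
The encore ends at 12:46 + 82 min = 14:08.
Load-in is bounded by the encore, so the latest it can start is 14:08.

14:08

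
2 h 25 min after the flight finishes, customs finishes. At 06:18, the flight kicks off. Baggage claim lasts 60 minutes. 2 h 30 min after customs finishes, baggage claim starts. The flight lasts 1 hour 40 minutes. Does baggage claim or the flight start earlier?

the flight

The flight ends at 06:18 + 100 min = 07:58.
Customs ends at 07:58 + 145 min = 10:23.
Baggage claim starts at 10:23 + 150 min = 12:53.
Baggage claim starts at 12:53 and the flight starts at 06:18, so the flight is first.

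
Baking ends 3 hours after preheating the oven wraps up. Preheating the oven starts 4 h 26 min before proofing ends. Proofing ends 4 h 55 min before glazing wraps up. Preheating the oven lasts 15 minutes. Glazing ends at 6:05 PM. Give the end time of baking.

11:59 AM

Proofing ends at 6:05 PM − 295 min = 1:10 PM.
Preheating the oven starts at 1:10 PM − 266 min = 8:44 AM.
Preheating the oven ends at 8:44 AM + 15 min = 8:59 AM.
Baking ends at 8:59 AM + 180 min = 11:59 AM.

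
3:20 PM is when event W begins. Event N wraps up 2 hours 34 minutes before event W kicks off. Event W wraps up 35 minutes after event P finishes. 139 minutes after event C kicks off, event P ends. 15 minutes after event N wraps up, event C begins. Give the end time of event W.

Event N ends at 3:20 PM − 154 min = 12:46 PM.
Event C starts at 12:46 PM + 15 min = 1:01 PM.
Event P ends at 1:01 PM + 139 min = 3:20 PM.
Event W ends at 3:20 PM + 35 min = 3:55 PM.

3:55 PM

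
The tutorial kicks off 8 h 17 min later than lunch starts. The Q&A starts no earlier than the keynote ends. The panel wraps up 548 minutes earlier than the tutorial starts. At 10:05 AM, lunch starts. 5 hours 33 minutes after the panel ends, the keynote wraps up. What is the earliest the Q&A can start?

2:47 PM

The tutorial starts at 10:05 AM + 497 min = 6:22 PM.
The panel ends at 6:22 PM − 548 min = 9:14 AM.
The keynote ends at 9:14 AM + 333 min = 2:47 PM.
The Q&A is bounded by the keynote, so the earliest it can start is 2:47 PM.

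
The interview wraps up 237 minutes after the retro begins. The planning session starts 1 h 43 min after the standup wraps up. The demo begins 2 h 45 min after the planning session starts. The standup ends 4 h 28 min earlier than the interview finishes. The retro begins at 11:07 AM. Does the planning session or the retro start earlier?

the retro

The interview ends at 11:07 AM + 237 min = 3:04 PM.
The standup ends at 3:04 PM − 268 min = 10:36 AM.
The planning session starts at 10:36 AM + 103 min = 12:19 PM.
The planning session starts at 12:19 PM and the retro starts at 11:07 AM, so the retro is first.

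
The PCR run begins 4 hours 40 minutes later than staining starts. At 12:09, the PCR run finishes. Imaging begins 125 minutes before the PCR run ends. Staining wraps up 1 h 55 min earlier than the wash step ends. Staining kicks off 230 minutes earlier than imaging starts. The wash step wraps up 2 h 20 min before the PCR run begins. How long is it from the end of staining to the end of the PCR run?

Imaging starts at 12:09 − 125 min = 10:04.
Staining starts at 10:04 − 230 min = 06:14.
The PCR run starts at 06:14 + 280 min = 10:54.
The wash step ends at 10:54 − 140 min = 08:34.
Staining ends at 08:34 − 115 min = 06:39.
From 06:39 to 12:09 is 5 h 30 min.

5 h 30 min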